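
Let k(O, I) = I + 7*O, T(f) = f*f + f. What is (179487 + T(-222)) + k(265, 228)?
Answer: 230632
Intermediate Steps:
T(f) = f + f² (T(f) = f² + f = f + f²)
(179487 + T(-222)) + k(265, 228) = (179487 - 222*(1 - 222)) + (228 + 7*265) = (179487 - 222*(-221)) + (228 + 1855) = (179487 + 49062) + 2083 = 228549 + 2083 = 230632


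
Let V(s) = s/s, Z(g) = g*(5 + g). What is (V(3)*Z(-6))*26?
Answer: 156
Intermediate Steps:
V(s) = 1
(V(3)*Z(-6))*26 = (1*(-6*(5 - 6)))*26 = (1*(-6*(-1)))*26 = (1*6)*26 = 6*26 = 156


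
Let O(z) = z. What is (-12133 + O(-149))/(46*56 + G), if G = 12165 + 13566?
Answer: -12282/28307 ≈ -0.43389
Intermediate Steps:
G = 25731
(-12133 + O(-149))/(46*56 + G) = (-12133 - 149)/(46*56 + 25731) = -12282/(2576 + 25731) = -12282/28307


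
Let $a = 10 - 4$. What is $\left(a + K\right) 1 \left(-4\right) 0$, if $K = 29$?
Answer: $0$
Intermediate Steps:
$a = 6$ ($a = 10 - 4 = 6$)
$\left(a + K\right) 1 \left(-4\right) 0 = \left(6 + 29\right) 1 \left(-4\right) 0 = 35 \left(\left(-4\right) 0\right) = 35 \cdot 0 = 0$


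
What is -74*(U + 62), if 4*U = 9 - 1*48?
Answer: -7733/2 ≈ -3866.5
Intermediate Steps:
U = -39/4 (U = (9 - 1*48)/4 = (9 - 48)/4 = (¼)*(-39) = -39/4 ≈ -9.7500)
-74*(U + 62) = -74*(-39/4 + 62) = -74*209/4 = -7733/2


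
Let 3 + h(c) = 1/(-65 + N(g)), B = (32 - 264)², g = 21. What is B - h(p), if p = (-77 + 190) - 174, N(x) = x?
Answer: 2368389/44 ≈ 53827.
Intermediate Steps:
B = 53824 (B = (-232)² = 53824)
p = -61 (p = 113 - 174 = -61)
h(c) = -133/44 (h(c) = -3 + 1/(-65 + 21) = -3 + 1/(-44) = -3 - 1/44 = -133/44)
B - h(p) = 53824 - 1*(-133/44) = 53824 + 133/44 = 2368389/44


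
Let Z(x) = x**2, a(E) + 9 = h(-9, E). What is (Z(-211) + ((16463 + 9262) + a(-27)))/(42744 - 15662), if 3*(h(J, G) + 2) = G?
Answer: 35113/13541 ≈ 2.5931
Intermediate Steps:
h(J, G) = -2 + G/3
a(E) = -11 + E/3 (a(E) = -9 + (-2 + E/3) = -11 + E/3)
(Z(-211) + ((16463 + 9262) + a(-27)))/(42744 - 15662) = ((-211)**2 + ((16463 + 9262) + (-11 + (1/3)*(-27))))/(42744 - 15662) = (44521 + (25725 + (-11 - 9)))/27082 = (44521 + (25725 - 20))*(1/27082) = (44521 + 25705)*(1/27082) = 70226*(1/27082) = 35113/13541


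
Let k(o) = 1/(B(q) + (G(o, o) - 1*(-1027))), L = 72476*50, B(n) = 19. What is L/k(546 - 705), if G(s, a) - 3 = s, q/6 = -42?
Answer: 3225182000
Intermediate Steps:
q = -252 (q = 6*(-42) = -252)
G(s, a) = 3 + s
L = 3623800
k(o) = 1/(1049 + o) (k(o) = 1/(19 + ((3 + o) - 1*(-1027))) = 1/(19 + ((3 + o) + 1027)) = 1/(19 + (1030 + o)) = 1/(1049 + o))
L/k(546 - 705) = 3623800/(1/(1049 + (546 - 705))) = 3623800/(1/(1049 - 159)) = 3623800/(1/890) = 3623800*890 = 3225182000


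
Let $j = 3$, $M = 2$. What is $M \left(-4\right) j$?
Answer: $-24$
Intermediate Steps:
$M \left(-4\right) j = 2 \left(-4\right) 3 = \left(-8\right) 3 = -24$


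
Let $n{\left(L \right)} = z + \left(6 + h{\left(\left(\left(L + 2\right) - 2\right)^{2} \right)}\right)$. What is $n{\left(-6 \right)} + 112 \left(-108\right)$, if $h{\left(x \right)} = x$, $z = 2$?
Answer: $-12052$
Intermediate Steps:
$n{\left(L \right)} = 8 + L^{2}$ ($n{\left(L \right)} = 2 + \left(6 + \left(\left(L + 2\right) - 2\right)^{2}\right) = 2 + \left(6 + \left(\left(2 + L\right) - 2\right)^{2}\right) = 2 + \left(6 + L^{2}\right) = 8 + L^{2}$)
$n{\left(-6 \right)} + 112 \left(-108\right) = \left(8 + \left(-6\right)^{2}\right) + 112 \left(-108\right) = \left(8 + 36\right) - 12096 = 44 - 12096 = -12052$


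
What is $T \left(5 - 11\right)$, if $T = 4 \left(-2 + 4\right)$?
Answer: $-48$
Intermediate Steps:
$T = 8$ ($T = 4 \cdot 2 = 8$)
$T \left(5 - 11\right) = 8 \left(5 - 11\right) = 8 \left(-6\right) = -48$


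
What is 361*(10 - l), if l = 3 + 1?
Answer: 2166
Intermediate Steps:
l = 4
361*(10 - l) = 361*(10 - 1*4) = 361*(10 - 4) = 361*6 = 2166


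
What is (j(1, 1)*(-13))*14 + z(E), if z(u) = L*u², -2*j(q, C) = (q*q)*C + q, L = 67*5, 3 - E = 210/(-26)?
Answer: 6977318/169 ≈ 41286.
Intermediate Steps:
E = 144/13 (E = 3 - 210/(-26) = 3 - 210*(-1)/26 = 3 - 1*(-105/13) = 3 + 105/13 = 144/13 ≈ 11.077)
L = 335
j(q, C) = -q/2 - C*q²/2 (j(q, C) = -((q*q)*C + q)/2 = -(q²*C + q)/2 = -(C*q² + q)/2 = -(q + C*q²)/2 = -q/2 - C*q²/2)
z(u) = 335*u²
(j(1, 1)*(-13))*14 + z(E) = (-½*1*(1 + 1*1)*(-13))*14 + 335*(144/13)² = (-½*1*(1 + 1)*(-13))*14 + 335*(20736/169) = (-½*1*2*(-13))*14 + 6946560/169 = -1*(-13)*14 + 6946560/169 = 13*14 + 6946560/169 = 182 + 6946560/169 = 6977318/169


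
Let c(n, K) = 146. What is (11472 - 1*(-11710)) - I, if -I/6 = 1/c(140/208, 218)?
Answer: 1692289/73 ≈ 23182.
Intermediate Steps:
I = -3/73 (I = -6/146 = -6*1/146 = -3/73 ≈ -0.041096)
(11472 - 1*(-11710)) - I = (11472 - 1*(-11710)) - 1*(-3/73) = (11472 + 11710) + 3/73 = 23182 + 3/73 = 1692289/73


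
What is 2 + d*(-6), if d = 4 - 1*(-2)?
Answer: -34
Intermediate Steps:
d = 6 (d = 4 + 2 = 6)
2 + d*(-6) = 2 + 6*(-6) = 2 - 36 = -34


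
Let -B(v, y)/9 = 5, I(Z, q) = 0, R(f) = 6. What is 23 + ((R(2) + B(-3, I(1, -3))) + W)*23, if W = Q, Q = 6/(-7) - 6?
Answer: -7222/7 ≈ -1031.7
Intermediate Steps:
B(v, y) = -45 (B(v, y) = -9*5 = -45)
Q = -48/7 (Q = 6*(-1/7) - 6 = -6/7 - 6 = -48/7 ≈ -6.8571)
W = -48/7 ≈ -6.8571
23 + ((R(2) + B(-3, I(1, -3))) + W)*23 = 23 + ((6 - 45) - 48/7)*23 = 23 + (-39 - 48/7)*23 = 23 - 321/7*23 = 23 - 7383/7 = -7222/7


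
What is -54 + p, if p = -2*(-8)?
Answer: -38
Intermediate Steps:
p = 16
-54 + p = -54 + 16 = -38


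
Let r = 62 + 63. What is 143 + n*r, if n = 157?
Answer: 19768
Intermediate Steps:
r = 125
143 + n*r = 143 + 157*125 = 143 + 19625 = 19768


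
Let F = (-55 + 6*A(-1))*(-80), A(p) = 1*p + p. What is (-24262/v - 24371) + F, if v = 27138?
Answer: -257972390/13569 ≈ -19012.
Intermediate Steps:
A(p) = 2*p (A(p) = p + p = 2*p)
F = 5360 (F = (-55 + 6*(2*(-1)))*(-80) = (-55 + 6*(-2))*(-80) = (-55 - 12)*(-80) = -67*(-80) = 5360)
(-24262/v - 24371) + F = (-24262/27138 - 24371) + 5360 = (-24262*1/27138 - 24371) + 5360 = (-12131/13569 - 24371) + 5360 = -330702230/13569 + 5360 = -257972390/13569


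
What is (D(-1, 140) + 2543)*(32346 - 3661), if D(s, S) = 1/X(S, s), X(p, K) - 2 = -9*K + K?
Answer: 145897647/2 ≈ 7.2949e+7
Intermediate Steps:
X(p, K) = 2 - 8*K (X(p, K) = 2 + (-9*K + K) = 2 - 8*K)
D(s, S) = 1/(2 - 8*s)
(D(-1, 140) + 2543)*(32346 - 3661) = (-1/(-2 + 8*(-1)) + 2543)*(32346 - 3661) = (-1/(-2 - 8) + 2543)*28685 = (-1/(-10) + 2543)*28685 = (-1*(-1/10) + 2543)*28685 = (1/10 + 2543)*28685 = (25431/10)*28685 = 145897647/2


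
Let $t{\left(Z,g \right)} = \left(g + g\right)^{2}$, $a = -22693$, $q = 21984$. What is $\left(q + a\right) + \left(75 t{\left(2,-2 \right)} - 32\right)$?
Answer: $459$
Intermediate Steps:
$t{\left(Z,g \right)} = 4 g^{2}$ ($t{\left(Z,g \right)} = \left(2 g\right)^{2} = 4 g^{2}$)
$\left(q + a\right) + \left(75 t{\left(2,-2 \right)} - 32\right) = \left(21984 - 22693\right) - \left(32 - 75 \cdot 4 \left(-2\right)^{2}\right) = -709 - \left(32 - 75 \cdot 4 \cdot 4\right) = -709 + \left(75 \cdot 16 - 32\right) = -709 + \left(1200 - 32\right) = -709 + 1168 = 459$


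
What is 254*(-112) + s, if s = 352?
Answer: -28096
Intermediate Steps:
254*(-112) + s = 254*(-112) + 352 = -28448 + 352 = -28096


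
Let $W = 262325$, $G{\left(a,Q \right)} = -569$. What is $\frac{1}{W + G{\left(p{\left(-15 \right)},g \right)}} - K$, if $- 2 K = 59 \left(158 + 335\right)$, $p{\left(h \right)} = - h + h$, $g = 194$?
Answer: $\frac{3806848387}{261756} \approx 14544.0$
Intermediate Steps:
$p{\left(h \right)} = 0$
$K = - \frac{29087}{2}$ ($K = - \frac{59 \left(158 + 335\right)}{2} = - \frac{59 \cdot 493}{2} = \left(- \frac{1}{2}\right) 29087 = - \frac{29087}{2} \approx -14544.0$)
$\frac{1}{W + G{\left(p{\left(-15 \right)},g \right)}} - K = \frac{1}{262325 - 569} - - \frac{29087}{2} = \frac{1}{261756} + \frac{29087}{2} = \frac{3806848387}{261756}$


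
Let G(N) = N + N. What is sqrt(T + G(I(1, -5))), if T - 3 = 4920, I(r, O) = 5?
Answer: sqrt(4933) ≈ 70.235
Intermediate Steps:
G(N) = 2*N
T = 4923 (T = 3 + 4920 = 4923)
sqrt(T + G(I(1, -5))) = sqrt(4923 + 2*5) = sqrt(4923 + 10) = sqrt(4933)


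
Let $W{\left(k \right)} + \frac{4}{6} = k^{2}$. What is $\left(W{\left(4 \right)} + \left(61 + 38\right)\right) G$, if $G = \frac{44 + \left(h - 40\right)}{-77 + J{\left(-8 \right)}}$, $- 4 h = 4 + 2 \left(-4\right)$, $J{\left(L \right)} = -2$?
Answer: $- \frac{1715}{237} \approx -7.2363$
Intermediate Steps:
$W{\left(k \right)} = - \frac{2}{3} + k^{2}$
$h = 1$ ($h = - \frac{4 + 2 \left(-4\right)}{4} = - \frac{4 - 8}{4} = \left(- \frac{1}{4}\right) \left(-4\right) = 1$)
$G = - \frac{5}{79}$ ($G = \frac{44 + \left(1 - 40\right)}{-77 - 2} = \frac{44 + \left(1 - 40\right)}{-79} = \left(44 - 39\right) \left(- \frac{1}{79}\right) = 5 \left(- \frac{1}{79}\right) = - \frac{5}{79} \approx -0.063291$)
$\left(W{\left(4 \right)} + \left(61 + 38\right)\right) G = \left(\left(- \frac{2}{3} + 4^{2}\right) + \left(61 + 38\right)\right) \left(- \frac{5}{79}\right) = \left(\left(- \frac{2}{3} + 16\right) + 99\right) \left(- \frac{5}{79}\right) = \left(\frac{46}{3} + 99\right) \left(- \frac{5}{79}\right) = \frac{343}{3} \left(- \frac{5}{79}\right) = - \frac{1715}{237}$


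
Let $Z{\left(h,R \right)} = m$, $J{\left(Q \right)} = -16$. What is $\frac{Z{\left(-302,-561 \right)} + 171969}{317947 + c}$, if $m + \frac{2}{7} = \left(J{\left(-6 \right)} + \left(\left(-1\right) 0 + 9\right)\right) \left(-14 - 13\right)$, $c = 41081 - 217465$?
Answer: $\frac{1205104}{990941} \approx 1.2161$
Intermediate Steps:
$c = -176384$ ($c = 41081 - 217465 = -176384$)
$m = \frac{1321}{7}$ ($m = - \frac{2}{7} + \left(-16 + \left(\left(-1\right) 0 + 9\right)\right) \left(-14 - 13\right) = - \frac{2}{7} + \left(-16 + \left(0 + 9\right)\right) \left(-27\right) = - \frac{2}{7} + \left(-16 + 9\right) \left(-27\right) = - \frac{2}{7} - -189 = - \frac{2}{7} + 189 = \frac{1321}{7} \approx 188.71$)
$Z{\left(h,R \right)} = \frac{1321}{7}$
$\frac{Z{\left(-302,-561 \right)} + 171969}{317947 + c} = \frac{\frac{1321}{7} + 171969}{317947 - 176384} = \frac{1205104}{7 \cdot 141563} = \frac{1205104}{7} \cdot \frac{1}{141563} = \frac{1205104}{990941}$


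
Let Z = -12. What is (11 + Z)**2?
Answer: 1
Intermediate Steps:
(11 + Z)**2 = (11 - 12)**2 = (-1)**2 = 1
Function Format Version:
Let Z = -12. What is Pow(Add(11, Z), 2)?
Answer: 1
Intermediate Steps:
Pow(Add(11, Z), 2) = Pow(Add(11, -12), 2) = Pow(-1, 2) = 1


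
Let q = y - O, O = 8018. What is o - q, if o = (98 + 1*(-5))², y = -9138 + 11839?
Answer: 13966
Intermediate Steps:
y = 2701
o = 8649 (o = (98 - 5)² = 93² = 8649)
q = -5317 (q = 2701 - 1*8018 = 2701 - 8018 = -5317)
o - q = 8649 - 1*(-5317) = 8649 + 5317 = 13966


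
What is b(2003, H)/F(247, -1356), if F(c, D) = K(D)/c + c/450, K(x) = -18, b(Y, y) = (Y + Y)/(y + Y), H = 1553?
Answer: 111316725/47036101 ≈ 2.3666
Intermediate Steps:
b(Y, y) = 2*Y/(Y + y) (b(Y, y) = (2*Y)/(Y + y) = 2*Y/(Y + y))
F(c, D) = -18/c + c/450
b(2003, H)/F(247, -1356) = (2*2003/(2003 + 1553))/(-18/247 + (1/450)*247) = (2*2003/3556)/(-18*1/247 + 247/450) = (2*2003*(1/3556))/(-18/247 + 247/450) = 2003/(1778*(52909/111150)) = (2003/1778)*(111150/52909) = 111316725/47036101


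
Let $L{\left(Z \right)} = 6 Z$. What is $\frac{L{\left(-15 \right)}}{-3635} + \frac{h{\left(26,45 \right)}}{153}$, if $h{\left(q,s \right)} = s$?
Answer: $\frac{3941}{12359} \approx 0.31888$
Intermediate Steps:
$\frac{L{\left(-15 \right)}}{-3635} + \frac{h{\left(26,45 \right)}}{153} = \frac{6 \left(-15\right)}{-3635} + \frac{45}{153} = \left(-90\right) \left(- \frac{1}{3635}\right) + 45 \cdot \frac{1}{153} = \frac{18}{727} + \frac{5}{17} = \frac{3941}{12359}$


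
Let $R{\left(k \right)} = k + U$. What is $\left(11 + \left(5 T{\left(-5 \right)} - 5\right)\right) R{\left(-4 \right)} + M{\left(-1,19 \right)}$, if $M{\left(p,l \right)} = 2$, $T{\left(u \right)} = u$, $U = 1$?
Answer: $59$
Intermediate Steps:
$R{\left(k \right)} = 1 + k$ ($R{\left(k \right)} = k + 1 = 1 + k$)
$\left(11 + \left(5 T{\left(-5 \right)} - 5\right)\right) R{\left(-4 \right)} + M{\left(-1,19 \right)} = \left(11 + \left(5 \left(-5\right) - 5\right)\right) \left(1 - 4\right) + 2 = \left(11 - 30\right) \left(-3\right) + 2 = \left(-19\right) \left(-3\right) + 2 = 57 + 2 = 59$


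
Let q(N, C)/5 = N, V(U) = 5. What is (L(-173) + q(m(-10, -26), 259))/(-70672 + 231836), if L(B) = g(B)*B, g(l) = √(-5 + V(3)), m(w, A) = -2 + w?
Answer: -15/40291 ≈ -0.00037229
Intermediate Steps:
g(l) = 0 (g(l) = √(-5 + 5) = √0 = 0)
q(N, C) = 5*N
L(B) = 0 (L(B) = 0*B = 0)
(L(-173) + q(m(-10, -26), 259))/(-70672 + 231836) = (0 + 5*(-2 - 10))/(-70672 + 231836) = (0 + 5*(-12))/161164 = (0 - 60)*(1/161164) = -60*1/161164 = -15/40291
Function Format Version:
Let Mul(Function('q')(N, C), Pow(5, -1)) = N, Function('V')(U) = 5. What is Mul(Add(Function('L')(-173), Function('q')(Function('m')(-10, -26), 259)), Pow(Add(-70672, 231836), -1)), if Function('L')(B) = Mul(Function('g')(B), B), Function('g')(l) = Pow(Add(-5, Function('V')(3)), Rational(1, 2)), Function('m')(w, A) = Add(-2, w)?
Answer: Rational(-15, 40291) ≈ -0.00037229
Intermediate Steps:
Function('g')(l) = 0 (Function('g')(l) = Pow(Add(-5, 5), Rational(1, 2)) = Pow(0, Rational(1, 2)) = 0)
Function('q')(N, C) = Mul(5, N)
Function('L')(B) = 0 (Function('L')(B) = Mul(0, B) = 0)
Mul(Add(Function('L')(-173), Function('q')(Function('m')(-10, -26), 259)), Pow(Add(-70672, 231836), -1)) = Mul(Add(0, Mul(5, Add(-2, -10))), Pow(Add(-70672, 231836), -1)) = Mul(Add(0, Mul(5, -12)), Pow(161164, -1)) = Mul(Add(0, -60), Rational(1, 161164)) = Mul(-60, Rational(1, 161164)) = Rational(-15, 40291)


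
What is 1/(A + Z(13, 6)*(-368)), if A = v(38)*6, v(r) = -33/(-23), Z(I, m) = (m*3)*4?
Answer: -23/609210 ≈ -3.7754e-5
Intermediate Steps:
Z(I, m) = 12*m (Z(I, m) = (3*m)*4 = 12*m)
v(r) = 33/23 (v(r) = -33*(-1/23) = 33/23)
A = 198/23 (A = (33/23)*6 = 198/23 ≈ 8.6087)
1/(A + Z(13, 6)*(-368)) = 1/(198/23 + (12*6)*(-368)) = 1/(198/23 + 72*(-368)) = 1/(198/23 - 26496) = 1/(-609210/23) = -23/609210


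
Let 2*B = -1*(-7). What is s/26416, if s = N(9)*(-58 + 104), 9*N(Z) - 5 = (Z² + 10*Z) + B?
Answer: 8257/237744 ≈ 0.034731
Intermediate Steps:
B = 7/2 (B = (-1*(-7))/2 = (½)*7 = 7/2 ≈ 3.5000)
N(Z) = 17/18 + Z²/9 + 10*Z/9 (N(Z) = 5/9 + ((Z² + 10*Z) + 7/2)/9 = 5/9 + (7/2 + Z² + 10*Z)/9 = 5/9 + (7/18 + Z²/9 + 10*Z/9) = 17/18 + Z²/9 + 10*Z/9)
s = 8257/9 (s = (17/18 + (⅑)*9² + (10/9)*9)*(-58 + 104) = (17/18 + (⅑)*81 + 10)*46 = (17/18 + 9 + 10)*46 = (359/18)*46 = 8257/9 ≈ 917.44)
s/26416 = (8257/9)/26416 = (8257/9)*(1/26416) = 8257/237744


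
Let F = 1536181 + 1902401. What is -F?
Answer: -3438582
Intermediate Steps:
F = 3438582
-F = -1*3438582 = -3438582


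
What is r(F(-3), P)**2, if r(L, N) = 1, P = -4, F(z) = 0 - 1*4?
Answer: 1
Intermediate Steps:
F(z) = -4 (F(z) = 0 - 4 = -4)
r(F(-3), P)**2 = 1**2 = 1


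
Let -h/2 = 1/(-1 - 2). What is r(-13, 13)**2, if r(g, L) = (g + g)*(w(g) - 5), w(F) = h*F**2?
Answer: 70526404/9 ≈ 7.8363e+6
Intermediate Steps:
h = 2/3 (h = -2/(-1 - 2) = -2/(-3) = -2*(-1/3) = 2/3 ≈ 0.66667)
w(F) = 2*F**2/3
r(g, L) = 2*g*(-5 + 2*g**2/3) (r(g, L) = (g + g)*(2*g**2/3 - 5) = (2*g)*(-5 + 2*g**2/3) = 2*g*(-5 + 2*g**2/3))
r(-13, 13)**2 = (-10*(-13) + (4/3)*(-13)**3)**2 = (130 + (4/3)*(-2197))**2 = (130 - 8788/3)**2 = (-8398/3)**2 = 70526404/9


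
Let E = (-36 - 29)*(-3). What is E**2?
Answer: 38025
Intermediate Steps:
E = 195 (E = -65*(-3) = 195)
E**2 = 195**2 = 38025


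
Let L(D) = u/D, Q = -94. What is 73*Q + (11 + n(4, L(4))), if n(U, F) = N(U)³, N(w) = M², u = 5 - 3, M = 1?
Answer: -6850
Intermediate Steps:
u = 2
L(D) = 2/D
N(w) = 1 (N(w) = 1² = 1)
n(U, F) = 1 (n(U, F) = 1³ = 1)
73*Q + (11 + n(4, L(4))) = 73*(-94) + (11 + 1) = -6862 + 12 = -6850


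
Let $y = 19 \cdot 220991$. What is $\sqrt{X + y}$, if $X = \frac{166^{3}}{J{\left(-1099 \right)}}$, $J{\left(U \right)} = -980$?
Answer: $\frac{\sqrt{5137847655}}{35} \approx 2048.0$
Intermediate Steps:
$y = 4198829$
$X = - \frac{1143574}{245}$ ($X = \frac{166^{3}}{-980} = 4574296 \left(- \frac{1}{980}\right) = - \frac{1143574}{245} \approx -4667.6$)
$\sqrt{X + y} = \sqrt{- \frac{1143574}{245} + 4198829} = \sqrt{\frac{1027569531}{245}} = \frac{\sqrt{5137847655}}{35}$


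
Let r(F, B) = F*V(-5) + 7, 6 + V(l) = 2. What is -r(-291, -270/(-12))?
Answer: -1171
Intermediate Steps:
V(l) = -4 (V(l) = -6 + 2 = -4)
r(F, B) = 7 - 4*F (r(F, B) = F*(-4) + 7 = -4*F + 7 = 7 - 4*F)
-r(-291, -270/(-12)) = -(7 - 4*(-291)) = -(7 + 1164) = -1*1171 = -1171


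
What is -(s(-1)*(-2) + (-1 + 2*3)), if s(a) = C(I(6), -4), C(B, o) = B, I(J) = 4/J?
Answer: -11/3 ≈ -3.6667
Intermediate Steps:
s(a) = 2/3 (s(a) = 4/6 = 4*(1/6) = 2/3)
-(s(-1)*(-2) + (-1 + 2*3)) = -((2/3)*(-2) + (-1 + 2*3)) = -(-4/3 + (-1 + 6)) = -(-4/3 + 5) = -1*11/3 = -11/3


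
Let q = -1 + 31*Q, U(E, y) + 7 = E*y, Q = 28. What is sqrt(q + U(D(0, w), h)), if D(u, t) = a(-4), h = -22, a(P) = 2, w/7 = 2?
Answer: 4*sqrt(51) ≈ 28.566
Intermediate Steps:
w = 14 (w = 7*2 = 14)
D(u, t) = 2
U(E, y) = -7 + E*y
q = 867 (q = -1 + 31*28 = -1 + 868 = 867)
sqrt(q + U(D(0, w), h)) = sqrt(867 + (-7 + 2*(-22))) = sqrt(867 + (-7 - 44)) = sqrt(867 - 51) = sqrt(816) = 4*sqrt(51)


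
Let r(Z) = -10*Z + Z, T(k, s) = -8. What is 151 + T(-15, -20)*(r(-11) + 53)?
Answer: -1065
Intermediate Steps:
r(Z) = -9*Z
151 + T(-15, -20)*(r(-11) + 53) = 151 - 8*(-9*(-11) + 53) = 151 - 8*(99 + 53) = 151 - 8*152 = 151 - 1216 = -1065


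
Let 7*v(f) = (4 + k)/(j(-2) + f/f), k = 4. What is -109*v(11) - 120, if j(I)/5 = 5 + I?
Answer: -1789/14 ≈ -127.79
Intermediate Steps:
j(I) = 25 + 5*I (j(I) = 5*(5 + I) = 25 + 5*I)
v(f) = 1/14 (v(f) = ((4 + 4)/((25 + 5*(-2)) + f/f))/7 = (8/((25 - 10) + 1))/7 = (8/(15 + 1))/7 = (8/16)/7 = (8*(1/16))/7 = (⅐)*(½) = 1/14)
-109*v(11) - 120 = -109*1/14 - 120 = -109/14 - 120 = -1789/14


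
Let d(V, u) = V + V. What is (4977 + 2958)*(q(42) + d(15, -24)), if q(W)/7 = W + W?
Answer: 4903830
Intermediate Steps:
q(W) = 14*W (q(W) = 7*(W + W) = 7*(2*W) = 14*W)
d(V, u) = 2*V
(4977 + 2958)*(q(42) + d(15, -24)) = (4977 + 2958)*(14*42 + 2*15) = 7935*(588 + 30) = 7935*618 = 4903830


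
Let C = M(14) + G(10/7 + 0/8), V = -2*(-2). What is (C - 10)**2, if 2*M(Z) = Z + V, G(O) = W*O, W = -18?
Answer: 34969/49 ≈ 713.65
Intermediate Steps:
V = 4
G(O) = -18*O
M(Z) = 2 + Z/2 (M(Z) = (Z + 4)/2 = (4 + Z)/2 = 2 + Z/2)
C = -117/7 (C = (2 + (1/2)*14) - 18*(10/7 + 0/8) = (2 + 7) - 18*(10*(1/7) + 0*(1/8)) = 9 - 18*(10/7 + 0) = 9 - 18*10/7 = 9 - 180/7 = -117/7 ≈ -16.714)
(C - 10)**2 = (-117/7 - 10)**2 = (-187/7)**2 = 34969/49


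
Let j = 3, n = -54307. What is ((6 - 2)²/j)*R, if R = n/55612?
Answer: -217228/41709 ≈ -5.2082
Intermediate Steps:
R = -54307/55612 ≈ -0.97653
((6 - 2)²/j)*R = ((6 - 2)²/3)*(-54307/55612) = (4²*(⅓))*(-54307/55612) = (16*(⅓))*(-54307/55612) = (16/3)*(-54307/55612) = -217228/41709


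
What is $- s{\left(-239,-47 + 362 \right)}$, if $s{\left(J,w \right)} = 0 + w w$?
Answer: $-99225$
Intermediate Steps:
$s{\left(J,w \right)} = w^{2}$ ($s{\left(J,w \right)} = 0 + w^{2} = w^{2}$)
$- s{\left(-239,-47 + 362 \right)} = - \left(-47 + 362\right)^{2} = - 315^{2} = \left(-1\right) 99225 = -99225$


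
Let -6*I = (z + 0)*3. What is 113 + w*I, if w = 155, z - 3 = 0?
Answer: -239/2 ≈ -119.50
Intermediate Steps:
z = 3 (z = 3 + 0 = 3)
I = -3/2 (I = -(3 + 0)*3/6 = -3/2 ≈ -1.5000)
113 + w*I = 113 + 155*(-3/2) = 113 - 465/2 = -239/2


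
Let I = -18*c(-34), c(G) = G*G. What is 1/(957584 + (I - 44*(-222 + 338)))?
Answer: 1/931672 ≈ 1.0733e-6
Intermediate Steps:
c(G) = G²
I = -20808 (I = -18*(-34)² = -18*1156 = -20808)
1/(957584 + (I - 44*(-222 + 338))) = 1/(957584 + (-20808 - 44*(-222 + 338))) = 1/(957584 + (-20808 - 44*116)) = 1/(957584 + (-20808 - 1*5104)) = 1/(957584 + (-20808 - 5104)) = 1/(957584 - 25912) = 1/931672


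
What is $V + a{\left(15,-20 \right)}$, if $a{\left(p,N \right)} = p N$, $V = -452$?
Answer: $-752$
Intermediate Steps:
$a{\left(p,N \right)} = N p$
$V + a{\left(15,-20 \right)} = -452 - 300 = -752$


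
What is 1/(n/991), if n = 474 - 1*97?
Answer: 991/377 ≈ 2.6286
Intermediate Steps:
n = 377 (n = 474 - 97 = 377)
1/(n/991) = 1/(377/991) = 991/377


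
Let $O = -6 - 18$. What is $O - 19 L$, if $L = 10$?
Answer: $-214$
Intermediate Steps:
$O = -24$
$O - 19 L = -24 - 190 = -214$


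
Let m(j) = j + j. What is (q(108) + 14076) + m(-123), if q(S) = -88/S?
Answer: 373388/27 ≈ 13829.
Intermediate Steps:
m(j) = 2*j
(q(108) + 14076) + m(-123) = (-88/108 + 14076) + 2*(-123) = (-88*1/108 + 14076) - 246 = (-22/27 + 14076) - 246 = 380030/27 - 246 = 373388/27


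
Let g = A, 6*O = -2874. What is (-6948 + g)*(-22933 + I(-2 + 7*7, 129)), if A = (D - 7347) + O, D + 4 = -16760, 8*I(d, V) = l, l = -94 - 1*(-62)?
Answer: 723387106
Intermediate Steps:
O = -479 (O = (⅙)*(-2874) = -479)
l = -32 (l = -94 + 62 = -32)
I(d, V) = -4 (I(d, V) = (⅛)*(-32) = -4)
D = -16764 (D = -4 - 16760 = -16764)
A = -24590 (A = (-16764 - 7347) - 479 = -24111 - 479 = -24590)
g = -24590
(-6948 + g)*(-22933 + I(-2 + 7*7, 129)) = (-6948 - 24590)*(-22933 - 4) = -31538*(-22937) = 723387106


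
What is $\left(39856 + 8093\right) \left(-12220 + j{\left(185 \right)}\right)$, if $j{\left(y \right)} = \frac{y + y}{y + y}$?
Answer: $-585888831$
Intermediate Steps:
$j{\left(y \right)} = 1$ ($j{\left(y \right)} = \frac{2 y}{2 y} = 2 y \frac{1}{2 y} = 1$)
$\left(39856 + 8093\right) \left(-12220 + j{\left(185 \right)}\right) = \left(39856 + 8093\right) \left(-12220 + 1\right) = 47949 \left(-12219\right) = -585888831$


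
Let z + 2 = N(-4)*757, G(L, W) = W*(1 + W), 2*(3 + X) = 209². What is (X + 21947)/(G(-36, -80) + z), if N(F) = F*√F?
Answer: 276630471/76592260 + 66289733*I/19148065 ≈ 3.6117 + 3.462*I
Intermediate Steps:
N(F) = F^(3/2)
X = 43675/2 (X = -3 + (½)*209² = -3 + (½)*43681 = -3 + 43681/2 = 43675/2 ≈ 21838.)
z = -2 - 6056*I (z = -2 + (-4)^(3/2)*757 = -2 - 8*I*757 = -2 - 6056*I ≈ -2.0 - 6056.0*I)
(X + 21947)/(G(-36, -80) + z) = (43675/2 + 21947)/(-80*(1 - 80) + (-2 - 6056*I)) = 87569/(2*(-80*(-79) + (-2 - 6056*I))) = 87569/(2*(6320 + (-2 - 6056*I))) = 87569/(2*(6318 - 6056*I)) = 87569*((6318 + 6056*I)/76592260)/2 = 87569*(6318 + 6056*I)/153184520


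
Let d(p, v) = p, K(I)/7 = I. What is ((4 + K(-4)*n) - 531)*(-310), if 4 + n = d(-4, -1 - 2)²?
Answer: 267530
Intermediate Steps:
K(I) = 7*I
n = 12 (n = -4 + (-4)² = -4 + 16 = 12)
((4 + K(-4)*n) - 531)*(-310) = ((4 + (7*(-4))*12) - 531)*(-310) = ((4 - 28*12) - 531)*(-310) = ((4 - 336) - 531)*(-310) = (-332 - 531)*(-310) = -863*(-310) = 267530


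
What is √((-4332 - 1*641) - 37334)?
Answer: I*√42307 ≈ 205.69*I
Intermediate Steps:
√((-4332 - 1*641) - 37334) = √((-4332 - 641) - 37334) = √(-4973 - 37334) = √(-42307) = I*√42307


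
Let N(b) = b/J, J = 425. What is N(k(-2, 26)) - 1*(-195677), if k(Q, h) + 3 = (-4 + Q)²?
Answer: 83162758/425 ≈ 1.9568e+5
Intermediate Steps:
k(Q, h) = -3 + (-4 + Q)²
N(b) = b/425
N(k(-2, 26)) - 1*(-195677) = (-3 + (-4 - 2)²)/425 - 1*(-195677) = (-3 + (-6)²)/425 + 195677 = (-3 + 36)/425 + 195677 = (1/425)*33 + 195677 = 33/425 + 195677 = 83162758/425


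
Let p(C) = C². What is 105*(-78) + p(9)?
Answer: -8109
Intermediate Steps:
105*(-78) + p(9) = 105*(-78) + 9² = -8190 + 81 = -8109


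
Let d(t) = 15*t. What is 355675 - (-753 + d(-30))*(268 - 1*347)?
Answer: 260638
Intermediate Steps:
355675 - (-753 + d(-30))*(268 - 1*347) = 355675 - (-753 + 15*(-30))*(268 - 1*347) = 355675 - (-753 - 450)*(268 - 347) = 355675 - (-1203)*(-79) = 355675 - 1*95037 = 355675 - 95037 = 260638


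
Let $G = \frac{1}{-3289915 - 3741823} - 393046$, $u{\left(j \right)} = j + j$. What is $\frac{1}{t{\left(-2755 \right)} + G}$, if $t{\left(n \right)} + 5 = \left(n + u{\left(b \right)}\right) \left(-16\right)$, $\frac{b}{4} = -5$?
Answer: $- \frac{7031738}{2449372329279} \approx -2.8708 \cdot 10^{-6}$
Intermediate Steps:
$b = -20$ ($b = 4 \left(-5\right) = -20$)
$u{\left(j \right)} = 2 j$
$t{\left(n \right)} = 635 - 16 n$ ($t{\left(n \right)} = -5 + \left(n + 2 \left(-20\right)\right) \left(-16\right) = -5 + \left(n - 40\right) \left(-16\right) = -5 + \left(-40 + n\right) \left(-16\right) = -5 - \left(-640 + 16 n\right) = 635 - 16 n$)
$G = - \frac{2763796493949}{7031738}$ ($G = \frac{1}{-7031738} - 393046 = - \frac{1}{7031738} - 393046 = - \frac{2763796493949}{7031738} \approx -3.9305 \cdot 10^{5}$)
$\frac{1}{t{\left(-2755 \right)} + G} = \frac{1}{\left(635 - -44080\right) - \frac{2763796493949}{7031738}} = \frac{1}{\left(635 + 44080\right) - \frac{2763796493949}{7031738}} = \frac{1}{44715 - \frac{2763796493949}{7031738}} = \frac{1}{- \frac{2449372329279}{7031738}} = - \frac{7031738}{2449372329279}$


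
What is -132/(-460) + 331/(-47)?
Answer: -36514/5405 ≈ -6.7556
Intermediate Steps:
-132/(-460) + 331/(-47) = -132*(-1/460) + 331*(-1/47) = 33/115 - 331/47 = -36514/5405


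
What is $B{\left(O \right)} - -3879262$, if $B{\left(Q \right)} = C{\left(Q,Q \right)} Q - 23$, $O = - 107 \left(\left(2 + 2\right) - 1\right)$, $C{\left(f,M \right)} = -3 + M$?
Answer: $3983243$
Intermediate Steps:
$O = -321$ ($O = - 107 \left(4 - 1\right) = \left(-107\right) 3 = -321$)
$B{\left(Q \right)} = -23 + Q \left(-3 + Q\right)$ ($B{\left(Q \right)} = \left(-3 + Q\right) Q - 23 = Q \left(-3 + Q\right) - 23 = -23 + Q \left(-3 + Q\right)$)
$B{\left(O \right)} - -3879262 = \left(-23 - 321 \left(-3 - 321\right)\right) - -3879262 = \left(-23 - -104004\right) + 3879262 = \left(-23 + 104004\right) + 3879262 = 103981 + 3879262 = 3983243$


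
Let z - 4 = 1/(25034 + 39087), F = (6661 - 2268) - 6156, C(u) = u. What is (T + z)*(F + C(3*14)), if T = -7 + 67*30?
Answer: -221476949408/64121 ≈ -3.4540e+6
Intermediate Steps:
T = 2003 (T = -7 + 2010 = 2003)
F = -1763 (F = 4393 - 6156 = -1763)
z = 256485/64121 (z = 4 + 1/(25034 + 39087) = 4 + 1/64121 = 256485/64121 ≈ 4.0000)
(T + z)*(F + C(3*14)) = (2003 + 256485/64121)*(-1763 + 3*14) = 128690848*(-1763 + 42)/64121 = (128690848/64121)*(-1721) = -221476949408/64121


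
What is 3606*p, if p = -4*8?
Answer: -115392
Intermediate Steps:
p = -32
3606*p = 3606*(-32) = -115392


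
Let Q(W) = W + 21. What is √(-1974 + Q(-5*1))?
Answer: I*√1958 ≈ 44.249*I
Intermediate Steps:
Q(W) = 21 + W
√(-1974 + Q(-5*1)) = √(-1974 + (21 - 5*1)) = √(-1974 + (21 - 5)) = √(-1974 + 16) = √(-1958) = I*√1958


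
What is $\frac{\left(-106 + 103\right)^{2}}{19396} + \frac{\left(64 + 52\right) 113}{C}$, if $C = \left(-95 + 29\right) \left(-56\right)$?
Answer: $\frac{3973063}{1120119} \approx 3.547$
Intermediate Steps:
$C = 3696$ ($C = \left(-66\right) \left(-56\right) = 3696$)
$\frac{\left(-106 + 103\right)^{2}}{19396} + \frac{\left(64 + 52\right) 113}{C} = \frac{\left(-106 + 103\right)^{2}}{19396} + \frac{\left(64 + 52\right) 113}{3696} = \left(-3\right)^{2} \cdot \frac{1}{19396} + 116 \cdot 113 \cdot \frac{1}{3696} = 9 \cdot \frac{1}{19396} + 13108 \cdot \frac{1}{3696} = \frac{9}{19396} + \frac{3277}{924} = \frac{3973063}{1120119}$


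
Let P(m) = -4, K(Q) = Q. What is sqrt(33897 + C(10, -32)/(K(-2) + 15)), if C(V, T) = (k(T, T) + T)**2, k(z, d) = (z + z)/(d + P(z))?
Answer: 5*sqrt(18599113)/117 ≈ 184.30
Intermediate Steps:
k(z, d) = 2*z/(-4 + d) (k(z, d) = (z + z)/(d - 4) = (2*z)/(-4 + d) = 2*z/(-4 + d))
C(V, T) = (T + 2*T/(-4 + T))**2 (C(V, T) = (2*T/(-4 + T) + T)**2 = (T + 2*T/(-4 + T))**2)
sqrt(33897 + C(10, -32)/(K(-2) + 15)) = sqrt(33897 + ((-32)**2*(-2 - 32)**2/(-4 - 32)**2)/(-2 + 15)) = sqrt(33897 + (1024*(-34)**2/(-36)**2)/13) = sqrt(33897 + (1024*(1/1296)*1156)/13) = sqrt(33897 + (1/13)*(73984/81)) = sqrt(33897 + 73984/1053) = sqrt(35767525/1053) = 5*sqrt(18599113)/117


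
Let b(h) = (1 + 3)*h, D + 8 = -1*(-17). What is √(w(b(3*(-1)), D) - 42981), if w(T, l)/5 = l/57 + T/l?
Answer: 2*I*√34916091/57 ≈ 207.33*I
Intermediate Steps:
D = 9 (D = -8 - 1*(-17) = -8 + 17 = 9)
b(h) = 4*h
w(T, l) = 5*l/57 + 5*T/l (w(T, l) = 5*(l/57 + T/l) = 5*l/57 + 5*T/l)
√(w(b(3*(-1)), D) - 42981) = √(((5/57)*9 + 5*(4*(3*(-1)))/9) - 42981) = √((15/19 + 5*(4*(-3))*(⅑)) - 42981) = √((15/19 + 5*(-12)*(⅑)) - 42981) = √((15/19 - 20/3) - 42981) = √(-335/57 - 42981) = √(-2450252/57) = 2*I*√34916091/57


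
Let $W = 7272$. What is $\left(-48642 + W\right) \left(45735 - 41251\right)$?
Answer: $-185503080$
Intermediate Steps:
$\left(-48642 + W\right) \left(45735 - 41251\right) = \left(-48642 + 7272\right) \left(45735 - 41251\right) = \left(-41370\right) 4484 = -185503080$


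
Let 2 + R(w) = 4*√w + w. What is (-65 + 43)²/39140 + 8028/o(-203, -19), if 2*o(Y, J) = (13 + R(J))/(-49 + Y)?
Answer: 19795605743/225055 + 1011528*I*√19/23 ≈ 87959.0 + 1.917e+5*I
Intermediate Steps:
R(w) = -2 + w + 4*√w (R(w) = -2 + (4*√w + w) = -2 + (w + 4*√w) = -2 + w + 4*√w)
o(Y, J) = (11 + J + 4*√J)/(2*(-49 + Y)) (o(Y, J) = ((13 + (-2 + J + 4*√J))/(-49 + Y))/2 = ((11 + J + 4*√J)/(-49 + Y))/2 = (11 + J + 4*√J)/(2*(-49 + Y)))
(-65 + 43)²/39140 + 8028/o(-203, -19) = (-65 + 43)²/39140 + 8028/(((11 - 19 + 4*√(-19))/(2*(-49 - 203)))) = (-22)²*(1/39140) + 8028/(((½)*(11 - 19 + 4*(I*√19))/(-252))) = 484*(1/39140) + 8028/(((½)*(-1/252)*(11 - 19 + 4*I*√19))) = 121/9785 + 8028/(((½)*(-1/252)*(-8 + 4*I*√19))) = 121/9785 + 8028/(1/63 - I*√19/126)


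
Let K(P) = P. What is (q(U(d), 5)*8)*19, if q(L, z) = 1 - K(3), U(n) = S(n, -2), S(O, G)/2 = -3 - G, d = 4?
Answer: -304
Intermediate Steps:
S(O, G) = -6 - 2*G (S(O, G) = 2*(-3 - G) = -6 - 2*G)
U(n) = -2 (U(n) = -6 - 2*(-2) = -6 + 4 = -2)
q(L, z) = -2 (q(L, z) = 1 - 1*3 = 1 - 3 = -2)
(q(U(d), 5)*8)*19 = -2*8*19 = -16*19 = -304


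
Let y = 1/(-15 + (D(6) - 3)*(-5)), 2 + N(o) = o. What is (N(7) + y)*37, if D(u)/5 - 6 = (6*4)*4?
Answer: 471713/2550 ≈ 184.99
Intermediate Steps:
D(u) = 510 (D(u) = 30 + 5*((6*4)*4) = 30 + 5*(24*4) = 30 + 5*96 = 30 + 480 = 510)
N(o) = -2 + o
y = -1/2550 (y = 1/(-15 + (510 - 3)*(-5)) = 1/(-15 + 507*(-5)) = 1/(-15 - 2535) = 1/(-2550) = -1/2550 ≈ -0.00039216)
(N(7) + y)*37 = ((-2 + 7) - 1/2550)*37 = (5 - 1/2550)*37 = (12749/2550)*37 = 471713/2550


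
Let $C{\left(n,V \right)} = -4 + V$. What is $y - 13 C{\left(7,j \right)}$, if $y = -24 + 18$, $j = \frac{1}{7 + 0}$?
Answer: $\frac{309}{7} \approx 44.143$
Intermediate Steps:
$j = \frac{1}{7} \approx 0.14286$
$y = -6$
$y - 13 C{\left(7,j \right)} = -6 - 13 \left(-4 + \frac{1}{7}\right) = -6 - - \frac{351}{7} = -6 + \frac{351}{7} = \frac{309}{7}$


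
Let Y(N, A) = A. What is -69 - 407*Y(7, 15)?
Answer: -6174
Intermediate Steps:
-69 - 407*Y(7, 15) = -69 - 407*15 = -69 - 6105 = -6174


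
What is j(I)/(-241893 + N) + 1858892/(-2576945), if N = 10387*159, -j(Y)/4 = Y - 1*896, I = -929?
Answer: -1093091101/1526287710 ≈ -0.71618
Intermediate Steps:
j(Y) = 3584 - 4*Y (j(Y) = -4*(Y - 1*896) = -4*(Y - 896) = -4*(-896 + Y) = 3584 - 4*Y)
N = 1651533
j(I)/(-241893 + N) + 1858892/(-2576945) = (3584 - 4*(-929))/(-241893 + 1651533) + 1858892/(-2576945) = (3584 + 3716)/1409640 + 1858892*(-1/2576945) = 7300*(1/1409640) - 265556/368135 = 365/70482 - 265556/368135 = -1093091101/1526287710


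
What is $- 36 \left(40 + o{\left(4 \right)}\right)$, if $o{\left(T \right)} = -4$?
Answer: $-1296$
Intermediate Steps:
$- 36 \left(40 + o{\left(4 \right)}\right) = - 36 \left(40 - 4\right) = \left(-36\right) 36 = -1296$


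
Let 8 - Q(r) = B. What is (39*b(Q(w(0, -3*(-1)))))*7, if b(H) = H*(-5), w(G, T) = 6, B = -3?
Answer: -15015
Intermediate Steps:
Q(r) = 11 (Q(r) = 8 - 1*(-3) = 8 + 3 = 11)
b(H) = -5*H
(39*b(Q(w(0, -3*(-1)))))*7 = (39*(-5*11))*7 = (39*(-55))*7 = -2145*7 = -15015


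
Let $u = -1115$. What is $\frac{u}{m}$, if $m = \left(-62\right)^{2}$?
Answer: $- \frac{1115}{3844} \approx -0.29006$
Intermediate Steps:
$m = 3844$
$\frac{u}{m} = - \frac{1115}{3844}$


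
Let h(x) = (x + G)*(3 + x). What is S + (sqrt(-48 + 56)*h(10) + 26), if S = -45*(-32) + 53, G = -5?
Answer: 1519 + 130*sqrt(2) ≈ 1702.8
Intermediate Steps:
S = 1493 (S = 1440 + 53 = 1493)
h(x) = (-5 + x)*(3 + x) (h(x) = (x - 5)*(3 + x) = (-5 + x)*(3 + x))
S + (sqrt(-48 + 56)*h(10) + 26) = 1493 + (sqrt(-48 + 56)*(-15 + 10**2 - 2*10) + 26) = 1493 + (sqrt(8)*(-15 + 100 - 20) + 26) = 1493 + ((2*sqrt(2))*65 + 26) = 1493 + (130*sqrt(2) + 26) = 1493 + (26 + 130*sqrt(2)) = 1519 + 130*sqrt(2)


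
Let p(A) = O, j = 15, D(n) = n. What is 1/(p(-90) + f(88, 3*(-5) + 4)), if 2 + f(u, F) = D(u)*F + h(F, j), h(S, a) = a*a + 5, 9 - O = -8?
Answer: -1/723 ≈ -0.0013831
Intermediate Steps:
O = 17 (O = 9 - 1*(-8) = 9 + 8 = 17)
h(S, a) = 5 + a² (h(S, a) = a² + 5 = 5 + a²)
p(A) = 17
f(u, F) = 228 + F*u (f(u, F) = -2 + (u*F + (5 + 15²)) = -2 + (F*u + (5 + 225)) = -2 + (F*u + 230) = -2 + (230 + F*u) = 228 + F*u)
1/(p(-90) + f(88, 3*(-5) + 4)) = 1/(17 + (228 + (3*(-5) + 4)*88)) = 1/(17 + (228 + (-15 + 4)*88)) = 1/(17 + (228 - 11*88)) = 1/(17 + (228 - 968)) = 1/(17 - 740) = 1/(-723) = -1/723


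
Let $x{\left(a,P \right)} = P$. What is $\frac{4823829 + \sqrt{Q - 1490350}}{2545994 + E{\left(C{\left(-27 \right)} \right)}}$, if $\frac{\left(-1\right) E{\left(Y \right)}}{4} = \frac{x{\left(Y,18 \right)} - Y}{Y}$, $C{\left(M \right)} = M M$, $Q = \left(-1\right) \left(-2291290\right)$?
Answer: $\frac{390730149}{206225830} + \frac{81 \sqrt{200235}}{103112915} \approx 1.895$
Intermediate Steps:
$Q = 2291290$
$C{\left(M \right)} = M^{2}$
$E{\left(Y \right)} = - \frac{4 \left(18 - Y\right)}{Y}$ ($E{\left(Y \right)} = - 4 \frac{18 - Y}{Y} = - \frac{4 \left(18 - Y\right)}{Y}$)
$\frac{4823829 + \sqrt{Q - 1490350}}{2545994 + E{\left(C{\left(-27 \right)} \right)}} = \frac{4823829 + \sqrt{2291290 - 1490350}}{2545994 + \left(4 - \frac{72}{\left(-27\right)^{2}}\right)} = \frac{4823829 + \sqrt{800940}}{2545994 + \left(4 - \frac{72}{729}\right)} = \frac{4823829 + 2 \sqrt{200235}}{2545994 + \left(4 - \frac{8}{81}\right)} = \frac{4823829 + 2 \sqrt{200235}}{2545994 + \frac{316}{81}} = \frac{4823829 + 2 \sqrt{200235}}{\frac{206225830}{81}} = \left(4823829 + 2 \sqrt{200235}\right) \frac{81}{206225830} = \frac{390730149}{206225830} + \frac{81 \sqrt{200235}}{103112915}$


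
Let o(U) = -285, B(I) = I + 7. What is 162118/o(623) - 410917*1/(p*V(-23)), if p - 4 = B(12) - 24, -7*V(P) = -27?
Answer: 271800743/2565 ≈ 1.0597e+5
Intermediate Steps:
B(I) = 7 + I
V(P) = 27/7 (V(P) = -1/7*(-27) = 27/7)
p = -1 (p = 4 + ((7 + 12) - 24) = 4 + (19 - 24) = 4 - 5 = -1)
162118/o(623) - 410917*1/(p*V(-23)) = 162118/(-285) - 410917/((27/7)*(-1)) = 162118*(-1/285) - 410917/(-27/7) = -162118/285 - 410917*(-7/27) = -162118/285 + 2876419/27 = 271800743/2565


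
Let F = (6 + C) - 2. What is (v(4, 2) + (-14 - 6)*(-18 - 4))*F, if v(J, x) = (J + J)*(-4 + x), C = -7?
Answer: -1272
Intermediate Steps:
F = -3 (F = (6 - 7) - 2 = -1 - 2 = -3)
v(J, x) = 2*J*(-4 + x) (v(J, x) = (2*J)*(-4 + x) = 2*J*(-4 + x))
(v(4, 2) + (-14 - 6)*(-18 - 4))*F = (2*4*(-4 + 2) + (-14 - 6)*(-18 - 4))*(-3) = (2*4*(-2) - 20*(-22))*(-3) = (-16 + 440)*(-3) = 424*(-3) = -1272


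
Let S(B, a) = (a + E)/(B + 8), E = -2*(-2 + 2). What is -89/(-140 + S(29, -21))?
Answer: 3293/5201 ≈ 0.63315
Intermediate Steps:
E = 0 (E = -2*0 = 0)
S(B, a) = a/(8 + B) (S(B, a) = (a + 0)/(B + 8) = a/(8 + B))
-89/(-140 + S(29, -21)) = -89/(-140 - 21/(8 + 29)) = -89/(-140 - 21/37) = -89/(-5201/37) = -89*(-37/5201) = 3293/5201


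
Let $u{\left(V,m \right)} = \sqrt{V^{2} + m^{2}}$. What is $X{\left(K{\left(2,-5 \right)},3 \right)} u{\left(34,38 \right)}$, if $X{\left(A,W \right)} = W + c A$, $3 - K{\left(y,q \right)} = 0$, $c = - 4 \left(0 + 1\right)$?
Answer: $- 90 \sqrt{26} \approx -458.91$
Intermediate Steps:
$c = -4$ ($c = \left(-4\right) 1 = -4$)
$K{\left(y,q \right)} = 3$ ($K{\left(y,q \right)} = 3 - 0 = 3 + 0 = 3$)
$X{\left(A,W \right)} = W - 4 A$
$X{\left(K{\left(2,-5 \right)},3 \right)} u{\left(34,38 \right)} = \left(3 - 12\right) \sqrt{34^{2} + 38^{2}} = \left(3 - 12\right) \sqrt{1156 + 1444} = - 9 \sqrt{2600} = - 9 \cdot 10 \sqrt{26} = - 90 \sqrt{26}$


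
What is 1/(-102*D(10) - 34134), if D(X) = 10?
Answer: -1/35154 ≈ -2.8446e-5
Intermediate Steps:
1/(-102*D(10) - 34134) = 1/(-102*10 - 34134) = 1/(-1020 - 34134) = 1/(-35154) = -1/35154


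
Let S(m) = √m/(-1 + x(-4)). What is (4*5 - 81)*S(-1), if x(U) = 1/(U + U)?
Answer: 488*I/9 ≈ 54.222*I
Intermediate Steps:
x(U) = 1/(2*U)
S(m) = -8*√m/9 (S(m) = √m/(-1 + (½)/(-4)) = √m/(-1 + (½)*(-¼)) = √m/(-1 - ⅛) = √m/(-9/8) = -8*√m/9)
(4*5 - 81)*S(-1) = (4*5 - 81)*(-8*I/9) = (20 - 81)*(-8*I/9) = -(-488)*I/9 = 488*I/9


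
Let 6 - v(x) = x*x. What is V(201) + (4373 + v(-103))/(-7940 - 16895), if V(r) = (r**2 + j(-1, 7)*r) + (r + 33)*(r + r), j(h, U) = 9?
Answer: 676894072/4967 ≈ 1.3628e+5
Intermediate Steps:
v(x) = 6 - x**2 (v(x) = 6 - x*x = 6 - x**2)
V(r) = r**2 + 9*r + 2*r*(33 + r) (V(r) = (r**2 + 9*r) + (r + 33)*(r + r) = (r**2 + 9*r) + (33 + r)*(2*r) = (r**2 + 9*r) + 2*r*(33 + r) = r**2 + 9*r + 2*r*(33 + r))
V(201) + (4373 + v(-103))/(-7940 - 16895) = 3*201*(25 + 201) + (4373 + (6 - 1*(-103)**2))/(-7940 - 16895) = 3*201*226 + (4373 + (6 - 1*10609))/(-24835) = 136278 + (4373 + (6 - 10609))*(-1/24835) = 136278 + (4373 - 10603)*(-1/24835) = 136278 - 6230*(-1/24835) = 136278 + 1246/4967 = 676894072/4967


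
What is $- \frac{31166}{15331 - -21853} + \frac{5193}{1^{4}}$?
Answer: $\frac{96532673}{18592} \approx 5192.2$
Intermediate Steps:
$- \frac{31166}{15331 - -21853} + \frac{5193}{1^{4}} = - \frac{31166}{15331 + 21853} + \frac{5193}{1} = - \frac{31166}{37184} + 5193 \cdot 1 = \left(-31166\right) \frac{1}{37184} + 5193 = - \frac{15583}{18592} + 5193 = \frac{96532673}{18592}$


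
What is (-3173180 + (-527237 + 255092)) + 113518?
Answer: -3331807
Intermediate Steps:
(-3173180 + (-527237 + 255092)) + 113518 = (-3173180 - 272145) + 113518 = -3445325 + 113518 = -3331807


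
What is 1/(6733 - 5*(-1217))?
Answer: 1/12818 ≈ 7.8015e-5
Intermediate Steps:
1/(6733 - 5*(-1217)) = 1/(6733 + 6085) = 1/12818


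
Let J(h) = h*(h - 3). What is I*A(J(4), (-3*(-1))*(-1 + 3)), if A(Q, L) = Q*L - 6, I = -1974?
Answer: -35532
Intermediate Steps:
J(h) = h*(-3 + h)
A(Q, L) = -6 + L*Q (A(Q, L) = L*Q - 6 = -6 + L*Q)
I*A(J(4), (-3*(-1))*(-1 + 3)) = -1974*(-6 + ((-3*(-1))*(-1 + 3))*(4*(-3 + 4))) = -1974*(-6 + (3*2)*(4*1)) = -1974*(-6 + 6*4) = -1974*(-6 + 24) = -1974*18 = -35532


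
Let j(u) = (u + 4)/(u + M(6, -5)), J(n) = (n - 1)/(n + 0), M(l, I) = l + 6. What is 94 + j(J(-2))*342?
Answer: 700/3 ≈ 233.33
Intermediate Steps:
M(l, I) = 6 + l
J(n) = (-1 + n)/n
j(u) = (4 + u)/(12 + u) (j(u) = (u + 4)/(u + (6 + 6)) = (4 + u)/(u + 12) = (4 + u)/(12 + u))
94 + j(J(-2))*342 = 94 + ((4 + (-1 - 2)/(-2))/(12 + (-1 - 2)/(-2)))*342 = 94 + ((4 - ½*(-3))/(12 - ½*(-3)))*342 = 94 + ((4 + 3/2)/(12 + 3/2))*342 = 94 + ((11/2)/(27/2))*342 = 94 + ((2/27)*(11/2))*342 = 94 + (11/27)*342 = 94 + 418/3 = 700/3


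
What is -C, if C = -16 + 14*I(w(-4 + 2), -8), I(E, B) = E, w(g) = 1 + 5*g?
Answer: 142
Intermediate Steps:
C = -142 (C = -16 + 14*(1 + 5*(-4 + 2)) = -16 + 14*(1 + 5*(-2)) = -16 + 14*(1 - 10) = -16 + 14*(-9) = -16 - 126 = -142)
-C = -1*(-142) = 142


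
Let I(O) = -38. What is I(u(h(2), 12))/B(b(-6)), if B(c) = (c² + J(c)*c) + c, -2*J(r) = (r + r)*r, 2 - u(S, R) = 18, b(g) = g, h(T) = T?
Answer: -19/123 ≈ -0.15447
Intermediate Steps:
u(S, R) = -16 (u(S, R) = 2 - 1*18 = 2 - 18 = -16)
J(r) = -r² (J(r) = -(r + r)*r/2 = -2*r*r/2 = -r²)
B(c) = c + c² - c³ (B(c) = (c² + (-c²)*c) + c = (c² - c³) + c = c + c² - c³)
I(u(h(2), 12))/B(b(-6)) = -38*(-1/(6*(1 - 6 - 1*(-6)²))) = -38*(-1/(6*(1 - 6 - 1*36))) = -38*(-1/(6*(1 - 6 - 36))) = -38/((-6*(-41))) = -38/246 = -38*1/246 = -19/123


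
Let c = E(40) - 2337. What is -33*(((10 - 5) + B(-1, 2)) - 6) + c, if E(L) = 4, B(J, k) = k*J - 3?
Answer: -2135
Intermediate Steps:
B(J, k) = -3 + J*k (B(J, k) = J*k - 3 = -3 + J*k)
c = -2333 (c = 4 - 2337 = -2333)
-33*(((10 - 5) + B(-1, 2)) - 6) + c = -33*(((10 - 5) + (-3 - 1*2)) - 6) - 2333 = -33*((5 + (-3 - 2)) - 6) - 2333 = -33*((5 - 5) - 6) - 2333 = -33*(0 - 6) - 2333 = -33*(-6) - 2333 = 198 - 2333 = -2135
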